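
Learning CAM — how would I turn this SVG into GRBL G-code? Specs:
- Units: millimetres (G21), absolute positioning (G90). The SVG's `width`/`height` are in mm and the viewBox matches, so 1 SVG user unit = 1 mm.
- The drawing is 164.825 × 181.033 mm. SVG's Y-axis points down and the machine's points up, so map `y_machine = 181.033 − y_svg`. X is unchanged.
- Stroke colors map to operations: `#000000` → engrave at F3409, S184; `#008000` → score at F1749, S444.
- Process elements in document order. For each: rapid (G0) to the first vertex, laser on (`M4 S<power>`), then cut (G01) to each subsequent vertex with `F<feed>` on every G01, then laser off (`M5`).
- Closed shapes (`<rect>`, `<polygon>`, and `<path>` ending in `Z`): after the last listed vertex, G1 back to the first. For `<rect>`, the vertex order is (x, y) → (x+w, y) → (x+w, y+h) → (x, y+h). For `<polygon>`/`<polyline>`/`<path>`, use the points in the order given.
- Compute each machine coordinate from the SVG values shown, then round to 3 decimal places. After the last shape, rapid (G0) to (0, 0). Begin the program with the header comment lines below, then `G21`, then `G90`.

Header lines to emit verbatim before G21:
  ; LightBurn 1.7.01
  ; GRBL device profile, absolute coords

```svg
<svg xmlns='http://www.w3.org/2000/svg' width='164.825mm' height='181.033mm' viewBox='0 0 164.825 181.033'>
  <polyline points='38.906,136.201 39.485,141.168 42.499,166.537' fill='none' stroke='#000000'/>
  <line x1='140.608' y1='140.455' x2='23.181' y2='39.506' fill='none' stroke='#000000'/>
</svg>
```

; LightBurn 1.7.01
; GRBL device profile, absolute coords
G21
G90
G0 X38.906 Y44.832
M4 S184
G01 X39.485 Y39.865 F3409
G01 X42.499 Y14.496 F3409
M5
G0 X140.608 Y40.578
M4 S184
G01 X23.181 Y141.527 F3409
M5
G0 X0.000 Y0.000

viewBox `0 0 164.825 181.033` with mm width/height → 1 unit = 1 mm. Flip: y_m = 181.033 − y_svg.

**Shape 1** — `<polyline>` open polyline, stroke `#000000` → engrave (S184, F3409). Machine vertices: (38.906,44.832) → (39.485,39.865) → (42.499,14.496). Open path.

**Shape 2** — `<line>` line segment, stroke `#000000` → engrave (S184, F3409). Machine vertices: (140.608,40.578) → (23.181,141.527). Open path.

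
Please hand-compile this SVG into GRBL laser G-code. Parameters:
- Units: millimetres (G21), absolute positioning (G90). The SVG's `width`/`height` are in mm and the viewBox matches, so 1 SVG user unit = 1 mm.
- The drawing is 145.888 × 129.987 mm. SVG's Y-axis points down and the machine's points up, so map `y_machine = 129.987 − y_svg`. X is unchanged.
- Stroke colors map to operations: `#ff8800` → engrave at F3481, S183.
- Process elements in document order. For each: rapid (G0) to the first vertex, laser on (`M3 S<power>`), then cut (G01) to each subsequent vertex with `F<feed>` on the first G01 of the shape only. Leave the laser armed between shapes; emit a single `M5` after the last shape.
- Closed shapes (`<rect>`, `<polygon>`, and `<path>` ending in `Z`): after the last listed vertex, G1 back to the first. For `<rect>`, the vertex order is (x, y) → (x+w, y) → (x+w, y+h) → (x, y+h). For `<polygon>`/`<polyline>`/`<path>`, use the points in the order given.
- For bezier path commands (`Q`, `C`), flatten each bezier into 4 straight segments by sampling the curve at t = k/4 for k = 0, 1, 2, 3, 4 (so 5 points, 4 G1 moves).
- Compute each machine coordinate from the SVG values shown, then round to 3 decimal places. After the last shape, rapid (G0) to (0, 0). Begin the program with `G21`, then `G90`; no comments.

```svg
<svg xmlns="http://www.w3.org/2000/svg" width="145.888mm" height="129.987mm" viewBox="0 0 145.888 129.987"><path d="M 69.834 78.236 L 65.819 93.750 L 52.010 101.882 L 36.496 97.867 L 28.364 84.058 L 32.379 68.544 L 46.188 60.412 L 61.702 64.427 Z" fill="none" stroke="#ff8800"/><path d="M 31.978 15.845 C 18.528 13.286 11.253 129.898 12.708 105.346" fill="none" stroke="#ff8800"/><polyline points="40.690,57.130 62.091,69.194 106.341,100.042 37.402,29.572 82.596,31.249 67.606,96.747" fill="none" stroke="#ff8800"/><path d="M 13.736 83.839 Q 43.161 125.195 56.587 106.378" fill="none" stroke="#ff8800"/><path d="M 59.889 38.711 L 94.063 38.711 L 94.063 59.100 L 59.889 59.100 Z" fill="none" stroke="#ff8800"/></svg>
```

1 u = 1 mm; y_m = 129.987 − y.

[1] `<path>` regular polygon, #ff8800→engrave S183 F3481: (69.834,51.751) → (65.819,36.237) → (52.010,28.105) → (36.496,32.120) → (28.364,45.929) → (32.379,61.443) → (46.188,69.575) → (61.702,65.560) → (69.834,51.751) (closed)

[2] `<path>` cubic bezier, #ff8800→engrave S183 F3481: (31.978,114.142) → (23.088,97.784) → (16.754,61.144) → (13.214,28.628) → (12.708,24.641)

[3] `<polyline>` open polyline, #ff8800→engrave S183 F3481: (40.690,72.857) → (62.091,60.793) → (106.341,29.945) → (37.402,100.415) → (82.596,98.738) → (67.606,33.240)

[4] `<path>` quadratic bezier, #ff8800→engrave S183 F3481: (13.736,46.148) → (27.449,29.231) → (39.161,19.835) → (48.874,17.961) → (56.587,23.609)

[5] `<path>` rectangle, #ff8800→engrave S183 F3481: (59.889,91.276) → (94.063,91.276) → (94.063,70.887) → (59.889,70.887) → (59.889,91.276) (closed)

G21
G90
G0 X69.834 Y51.751
M3 S183
G01 X65.819 Y36.237 F3481
G01 X52.010 Y28.105
G01 X36.496 Y32.120
G01 X28.364 Y45.929
G01 X32.379 Y61.443
G01 X46.188 Y69.575
G01 X61.702 Y65.560
G01 X69.834 Y51.751
G0 X31.978 Y114.142
M3 S183
G01 X23.088 Y97.784 F3481
G01 X16.754 Y61.144
G01 X13.214 Y28.628
G01 X12.708 Y24.641
G0 X40.690 Y72.857
M3 S183
G01 X62.091 Y60.793 F3481
G01 X106.341 Y29.945
G01 X37.402 Y100.415
G01 X82.596 Y98.738
G01 X67.606 Y33.240
G0 X13.736 Y46.148
M3 S183
G01 X27.449 Y29.231 F3481
G01 X39.161 Y19.835
G01 X48.874 Y17.961
G01 X56.587 Y23.609
G0 X59.889 Y91.276
M3 S183
G01 X94.063 Y91.276 F3481
G01 X94.063 Y70.887
G01 X59.889 Y70.887
G01 X59.889 Y91.276
M5
G0 X0.000 Y0.000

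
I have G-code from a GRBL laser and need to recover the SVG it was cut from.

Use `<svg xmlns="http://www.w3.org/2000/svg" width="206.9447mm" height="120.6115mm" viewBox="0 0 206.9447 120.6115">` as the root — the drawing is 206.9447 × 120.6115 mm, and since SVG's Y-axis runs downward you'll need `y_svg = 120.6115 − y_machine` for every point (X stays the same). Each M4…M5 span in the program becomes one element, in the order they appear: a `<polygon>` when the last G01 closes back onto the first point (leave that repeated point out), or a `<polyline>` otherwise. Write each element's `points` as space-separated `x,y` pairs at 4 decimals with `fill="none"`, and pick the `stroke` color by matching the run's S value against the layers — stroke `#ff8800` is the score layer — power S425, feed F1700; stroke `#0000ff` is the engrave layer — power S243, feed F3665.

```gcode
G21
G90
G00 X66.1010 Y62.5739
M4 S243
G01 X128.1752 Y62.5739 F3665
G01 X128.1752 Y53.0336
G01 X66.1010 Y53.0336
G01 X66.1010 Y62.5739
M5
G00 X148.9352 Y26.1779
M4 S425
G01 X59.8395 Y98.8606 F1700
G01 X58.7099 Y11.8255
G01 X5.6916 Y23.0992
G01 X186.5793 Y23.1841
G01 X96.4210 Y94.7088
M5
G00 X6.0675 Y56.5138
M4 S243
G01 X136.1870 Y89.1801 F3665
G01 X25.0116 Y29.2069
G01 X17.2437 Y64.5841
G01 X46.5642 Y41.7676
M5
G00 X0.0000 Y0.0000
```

Each laser-on run becomes one SVG element. Flip Y back into SVG space with y_svg = 120.6115 − y_machine.

Run 1: power S243 maps to stroke `#0000ff` (engrave). The run returns to its start, so emit a `<polygon>` with points (Y-flipped): 66.1010,58.0376 128.1752,58.0376 128.1752,67.5779 66.1010,67.5779.

Run 2: power S425 maps to stroke `#ff8800` (score). The run is open, so emit a `<polyline>` with points (Y-flipped): 148.9352,94.4336 59.8395,21.7509 58.7099,108.7860 5.6916,97.5123 186.5793,97.4274 96.4210,25.9027.

Run 3: power S243 maps to stroke `#0000ff` (engrave). The run is open, so emit a `<polyline>` with points (Y-flipped): 6.0675,64.0977 136.1870,31.4314 25.0116,91.4046 17.2437,56.0274 46.5642,78.8439.

<svg xmlns="http://www.w3.org/2000/svg" width="206.9447mm" height="120.6115mm" viewBox="0 0 206.9447 120.6115">
  <polygon points="66.1010,58.0376 128.1752,58.0376 128.1752,67.5779 66.1010,67.5779" fill="none" stroke="#0000ff"/>
  <polyline points="148.9352,94.4336 59.8395,21.7509 58.7099,108.7860 5.6916,97.5123 186.5793,97.4274 96.4210,25.9027" fill="none" stroke="#ff8800"/>
  <polyline points="6.0675,64.0977 136.1870,31.4314 25.0116,91.4046 17.2437,56.0274 46.5642,78.8439" fill="none" stroke="#0000ff"/>
</svg>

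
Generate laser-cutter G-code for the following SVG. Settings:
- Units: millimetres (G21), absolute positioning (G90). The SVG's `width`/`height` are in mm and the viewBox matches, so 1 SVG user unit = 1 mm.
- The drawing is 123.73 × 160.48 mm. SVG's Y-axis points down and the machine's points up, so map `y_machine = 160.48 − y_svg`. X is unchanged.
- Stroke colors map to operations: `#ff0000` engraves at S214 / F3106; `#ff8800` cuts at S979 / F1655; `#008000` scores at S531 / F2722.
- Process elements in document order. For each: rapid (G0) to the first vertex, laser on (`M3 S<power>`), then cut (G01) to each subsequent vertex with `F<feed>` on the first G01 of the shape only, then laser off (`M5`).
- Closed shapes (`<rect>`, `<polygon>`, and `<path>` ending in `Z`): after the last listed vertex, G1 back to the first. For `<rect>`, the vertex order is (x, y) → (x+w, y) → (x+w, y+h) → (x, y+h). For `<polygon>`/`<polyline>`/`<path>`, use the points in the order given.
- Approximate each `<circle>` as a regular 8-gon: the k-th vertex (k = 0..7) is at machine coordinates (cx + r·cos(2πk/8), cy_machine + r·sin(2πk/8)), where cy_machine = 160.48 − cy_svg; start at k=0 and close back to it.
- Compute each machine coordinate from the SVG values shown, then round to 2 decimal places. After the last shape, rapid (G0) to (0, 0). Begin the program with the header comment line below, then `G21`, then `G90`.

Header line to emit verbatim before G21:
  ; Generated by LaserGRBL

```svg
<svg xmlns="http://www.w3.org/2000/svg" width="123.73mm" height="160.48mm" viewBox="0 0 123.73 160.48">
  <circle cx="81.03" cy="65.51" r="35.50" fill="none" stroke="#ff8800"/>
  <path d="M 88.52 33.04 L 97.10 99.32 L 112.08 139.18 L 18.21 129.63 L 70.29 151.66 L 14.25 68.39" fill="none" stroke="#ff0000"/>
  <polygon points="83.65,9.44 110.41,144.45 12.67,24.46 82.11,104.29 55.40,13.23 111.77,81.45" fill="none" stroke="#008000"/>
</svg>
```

; Generated by LaserGRBL
G21
G90
G0 X116.53 Y94.97
M3 S979
G01 X106.13 Y120.07 F1655
G01 X81.03 Y130.47
G01 X55.93 Y120.07
G01 X45.53 Y94.97
G01 X55.93 Y69.87
G01 X81.03 Y59.47
G01 X106.13 Y69.87
G01 X116.53 Y94.97
M5
G0 X88.52 Y127.44
M3 S214
G01 X97.10 Y61.16 F3106
G01 X112.08 Y21.30
G01 X18.21 Y30.85
G01 X70.29 Y8.82
G01 X14.25 Y92.09
M5
G0 X83.65 Y151.04
M3 S531
G01 X110.41 Y16.03 F2722
G01 X12.67 Y136.02
G01 X82.11 Y56.19
G01 X55.40 Y147.25
G01 X111.77 Y79.03
G01 X83.65 Y151.04
M5
G0 X0.00 Y0.00

1 u = 1 mm; y_m = 160.48 − y.

[1] `<circle>` circle, #ff8800→cut S979 F1655: (116.53,94.97) → (106.13,120.07) → (81.03,130.47) → (55.93,120.07) → (45.53,94.97) → (55.93,69.87) → (81.03,59.47) → (106.13,69.87) → (116.53,94.97) (closed)

[2] `<path>` open polyline, #ff0000→engrave S214 F3106: (88.52,127.44) → (97.10,61.16) → (112.08,21.30) → (18.21,30.85) → (70.29,8.82) → (14.25,92.09)

[3] `<polygon>` closed polygon, #008000→score S531 F2722: (83.65,151.04) → (110.41,16.03) → (12.67,136.02) → (82.11,56.19) → (55.40,147.25) → (111.77,79.03) → (83.65,151.04) (closed)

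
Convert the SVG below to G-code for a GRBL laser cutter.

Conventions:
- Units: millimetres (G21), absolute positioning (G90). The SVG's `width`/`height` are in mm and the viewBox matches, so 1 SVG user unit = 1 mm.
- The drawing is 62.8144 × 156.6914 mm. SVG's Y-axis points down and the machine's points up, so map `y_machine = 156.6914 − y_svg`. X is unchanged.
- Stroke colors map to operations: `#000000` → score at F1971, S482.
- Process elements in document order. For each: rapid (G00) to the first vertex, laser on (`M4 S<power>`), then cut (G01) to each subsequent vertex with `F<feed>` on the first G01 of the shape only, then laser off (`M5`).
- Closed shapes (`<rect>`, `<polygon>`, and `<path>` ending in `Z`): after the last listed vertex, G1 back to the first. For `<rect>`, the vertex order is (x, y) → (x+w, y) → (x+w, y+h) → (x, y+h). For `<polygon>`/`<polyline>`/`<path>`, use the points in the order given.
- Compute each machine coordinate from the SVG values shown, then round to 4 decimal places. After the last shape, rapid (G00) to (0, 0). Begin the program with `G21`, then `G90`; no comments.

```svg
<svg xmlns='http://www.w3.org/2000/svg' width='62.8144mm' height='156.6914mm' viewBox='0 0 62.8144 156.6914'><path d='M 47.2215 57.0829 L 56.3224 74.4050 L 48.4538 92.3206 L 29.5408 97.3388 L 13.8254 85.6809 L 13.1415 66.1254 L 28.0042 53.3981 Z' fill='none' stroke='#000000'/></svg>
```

Since the viewBox matches the mm dimensions, user units are millimetres directly. The only transform is the Y-flip y_m = 156.6914 − y_svg.

Shape 1 is a regular polygon drawn with `<path>`. Its stroke #000000 means score at S482, F1971. After flipping Y the toolpath is (47.2215,99.6085) → (56.3224,82.2864) → (48.4538,64.3708) → (29.5408,59.3526) → (13.8254,71.0105) → (13.1415,90.5660) → (28.0042,103.2933) → (47.2215,99.6085), returning to the start.

G21
G90
G00 X47.2215 Y99.6085
M4 S482
G01 X56.3224 Y82.2864 F1971
G01 X48.4538 Y64.3708
G01 X29.5408 Y59.3526
G01 X13.8254 Y71.0105
G01 X13.1415 Y90.5660
G01 X28.0042 Y103.2933
G01 X47.2215 Y99.6085
M5
G00 X0.0000 Y0.0000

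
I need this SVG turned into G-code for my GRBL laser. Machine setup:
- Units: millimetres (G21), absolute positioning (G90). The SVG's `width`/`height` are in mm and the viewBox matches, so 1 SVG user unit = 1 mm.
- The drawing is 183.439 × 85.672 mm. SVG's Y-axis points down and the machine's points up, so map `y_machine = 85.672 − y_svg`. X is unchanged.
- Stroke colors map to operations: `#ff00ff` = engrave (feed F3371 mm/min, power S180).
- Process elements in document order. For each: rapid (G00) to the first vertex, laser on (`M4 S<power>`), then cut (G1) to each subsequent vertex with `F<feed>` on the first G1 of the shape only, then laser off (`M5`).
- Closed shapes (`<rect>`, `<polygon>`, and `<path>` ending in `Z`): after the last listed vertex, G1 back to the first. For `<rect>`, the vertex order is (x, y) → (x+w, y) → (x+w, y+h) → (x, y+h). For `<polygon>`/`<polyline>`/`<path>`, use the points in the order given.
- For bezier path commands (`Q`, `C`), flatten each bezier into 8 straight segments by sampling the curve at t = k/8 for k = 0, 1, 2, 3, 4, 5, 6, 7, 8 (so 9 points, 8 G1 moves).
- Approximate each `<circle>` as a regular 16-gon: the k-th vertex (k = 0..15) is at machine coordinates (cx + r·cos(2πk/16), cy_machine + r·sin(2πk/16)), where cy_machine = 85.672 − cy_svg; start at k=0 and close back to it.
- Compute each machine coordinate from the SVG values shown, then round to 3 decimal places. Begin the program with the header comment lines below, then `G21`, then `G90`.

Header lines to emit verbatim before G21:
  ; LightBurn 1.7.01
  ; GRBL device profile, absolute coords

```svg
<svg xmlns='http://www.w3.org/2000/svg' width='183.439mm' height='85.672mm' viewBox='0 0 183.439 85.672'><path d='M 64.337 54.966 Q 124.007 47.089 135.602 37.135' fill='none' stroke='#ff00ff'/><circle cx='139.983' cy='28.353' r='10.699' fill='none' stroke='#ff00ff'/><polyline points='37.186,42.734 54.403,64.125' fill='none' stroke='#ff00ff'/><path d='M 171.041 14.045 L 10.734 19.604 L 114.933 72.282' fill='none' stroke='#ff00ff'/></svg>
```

viewBox `0 0 183.439 85.672` with mm width/height → 1 unit = 1 mm. Flip: y_m = 85.672 − y_svg.

**Shape 1** — `<path>` quadratic bezier, stroke `#ff00ff` → engrave (S180, F3371). Control points (SVG): P0=(64.337,54.966), P1=(124.007,47.089), P2=(135.602,37.135); sampled at t=k/8. Machine vertices: (64.337,30.706) → (78.503,32.708) → (91.167,34.774) → (102.329,36.906) → (111.988,39.102) → (120.145,41.364) → (126.800,43.690) → (131.952,46.081) → (135.602,48.537). Open path.

**Shape 2** — `<circle>` circle, stroke `#ff00ff` → engrave (S180, F3371). Machine vertices: (150.682,57.319) → (149.868,61.413) → (147.548,64.884) → (144.077,67.204) → (139.983,68.018) → (135.889,67.204) → (132.418,64.884) → (130.098,61.413) → (129.284,57.319) → (130.098,53.225) → (132.418,49.754) → (135.889,47.434) → (139.983,46.620) → (144.077,47.434) → (147.548,49.754) → (149.868,53.225) → (150.682,57.319). Closed: final G1 returns to the first vertex.

**Shape 3** — `<polyline>` line segment, stroke `#ff00ff` → engrave (S180, F3371). Machine vertices: (37.186,42.938) → (54.403,21.547). Open path.

**Shape 4** — `<path>` open polyline, stroke `#ff00ff` → engrave (S180, F3371). Machine vertices: (171.041,71.627) → (10.734,66.068) → (114.933,13.390). Open path.

; LightBurn 1.7.01
; GRBL device profile, absolute coords
G21
G90
G00 X64.337 Y30.706
M4 S180
G1 X78.503 Y32.708 F3371
G1 X91.167 Y34.774
G1 X102.329 Y36.906
G1 X111.988 Y39.102
G1 X120.145 Y41.364
G1 X126.800 Y43.690
G1 X131.952 Y46.081
G1 X135.602 Y48.537
M5
G00 X150.682 Y57.319
M4 S180
G1 X149.868 Y61.413 F3371
G1 X147.548 Y64.884
G1 X144.077 Y67.204
G1 X139.983 Y68.018
G1 X135.889 Y67.204
G1 X132.418 Y64.884
G1 X130.098 Y61.413
G1 X129.284 Y57.319
G1 X130.098 Y53.225
G1 X132.418 Y49.754
G1 X135.889 Y47.434
G1 X139.983 Y46.620
G1 X144.077 Y47.434
G1 X147.548 Y49.754
G1 X149.868 Y53.225
G1 X150.682 Y57.319
M5
G00 X37.186 Y42.938
M4 S180
G1 X54.403 Y21.547 F3371
M5
G00 X171.041 Y71.627
M4 S180
G1 X10.734 Y66.068 F3371
G1 X114.933 Y13.390
M5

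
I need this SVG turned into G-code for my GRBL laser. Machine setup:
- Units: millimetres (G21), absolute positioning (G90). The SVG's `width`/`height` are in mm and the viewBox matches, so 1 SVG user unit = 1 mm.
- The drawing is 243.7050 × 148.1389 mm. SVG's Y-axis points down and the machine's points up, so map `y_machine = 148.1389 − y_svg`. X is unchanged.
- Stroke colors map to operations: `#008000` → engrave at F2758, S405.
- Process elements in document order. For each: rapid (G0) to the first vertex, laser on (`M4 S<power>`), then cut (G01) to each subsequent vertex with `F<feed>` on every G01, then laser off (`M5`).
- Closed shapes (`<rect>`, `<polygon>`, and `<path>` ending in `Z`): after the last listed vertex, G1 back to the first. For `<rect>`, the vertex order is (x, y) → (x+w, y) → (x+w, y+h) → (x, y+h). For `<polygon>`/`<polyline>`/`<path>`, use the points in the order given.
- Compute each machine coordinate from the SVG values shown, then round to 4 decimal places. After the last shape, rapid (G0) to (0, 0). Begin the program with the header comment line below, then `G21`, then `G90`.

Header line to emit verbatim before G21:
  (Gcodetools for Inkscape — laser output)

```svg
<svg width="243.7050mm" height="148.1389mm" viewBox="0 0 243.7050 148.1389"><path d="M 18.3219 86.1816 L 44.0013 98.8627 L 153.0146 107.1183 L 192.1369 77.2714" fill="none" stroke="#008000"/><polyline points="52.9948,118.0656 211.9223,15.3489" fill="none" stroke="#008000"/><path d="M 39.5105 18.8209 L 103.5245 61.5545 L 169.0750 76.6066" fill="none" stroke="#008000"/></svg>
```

(Gcodetools for Inkscape — laser output)
G21
G90
G0 X18.3219 Y61.9573
M4 S405
G01 X44.0013 Y49.2762 F2758
G01 X153.0146 Y41.0206 F2758
G01 X192.1369 Y70.8675 F2758
M5
G0 X52.9948 Y30.0733
M4 S405
G01 X211.9223 Y132.7900 F2758
M5
G0 X39.5105 Y129.3180
M4 S405
G01 X103.5245 Y86.5844 F2758
G01 X169.0750 Y71.5323 F2758
M5
G0 X0.0000 Y0.0000

viewBox `0 0 243.7050 148.1389` with mm width/height → 1 unit = 1 mm. Flip: y_m = 148.1389 − y_svg.

**Shape 1** — `<path>` open polyline, stroke `#008000` → engrave (S405, F2758). Machine vertices: (18.3219,61.9573) → (44.0013,49.2762) → (153.0146,41.0206) → (192.1369,70.8675). Open path.

**Shape 2** — `<polyline>` line segment, stroke `#008000` → engrave (S405, F2758). Machine vertices: (52.9948,30.0733) → (211.9223,132.7900). Open path.

**Shape 3** — `<path>` open polyline, stroke `#008000` → engrave (S405, F2758). Machine vertices: (39.5105,129.3180) → (103.5245,86.5844) → (169.0750,71.5323). Open path.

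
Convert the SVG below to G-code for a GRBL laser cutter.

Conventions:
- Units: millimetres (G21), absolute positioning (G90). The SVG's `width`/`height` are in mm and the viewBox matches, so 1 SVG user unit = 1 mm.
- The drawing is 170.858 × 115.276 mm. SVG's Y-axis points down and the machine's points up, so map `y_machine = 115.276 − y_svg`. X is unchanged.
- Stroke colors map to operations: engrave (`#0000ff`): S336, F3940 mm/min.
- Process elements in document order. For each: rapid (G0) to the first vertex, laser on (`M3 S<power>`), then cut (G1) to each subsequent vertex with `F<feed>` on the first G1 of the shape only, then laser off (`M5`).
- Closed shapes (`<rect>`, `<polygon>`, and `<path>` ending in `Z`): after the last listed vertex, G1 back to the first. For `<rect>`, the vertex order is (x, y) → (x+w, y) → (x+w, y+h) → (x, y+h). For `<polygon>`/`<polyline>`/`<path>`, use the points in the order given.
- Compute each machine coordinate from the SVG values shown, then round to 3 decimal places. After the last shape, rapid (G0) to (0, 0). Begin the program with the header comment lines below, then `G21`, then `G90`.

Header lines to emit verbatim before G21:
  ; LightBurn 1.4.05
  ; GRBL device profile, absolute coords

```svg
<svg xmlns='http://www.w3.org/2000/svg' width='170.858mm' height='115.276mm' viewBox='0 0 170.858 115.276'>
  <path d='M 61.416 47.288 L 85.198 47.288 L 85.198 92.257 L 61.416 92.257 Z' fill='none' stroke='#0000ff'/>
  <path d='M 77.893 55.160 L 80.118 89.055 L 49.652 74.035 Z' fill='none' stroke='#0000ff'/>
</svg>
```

; LightBurn 1.4.05
; GRBL device profile, absolute coords
G21
G90
G0 X61.416 Y67.988
M3 S336
G1 X85.198 Y67.988 F3940
G1 X85.198 Y23.019
G1 X61.416 Y23.019
G1 X61.416 Y67.988
M5
G0 X77.893 Y60.116
M3 S336
G1 X80.118 Y26.221 F3940
G1 X49.652 Y41.241
G1 X77.893 Y60.116
M5
G0 X0.000 Y0.000

Since the viewBox matches the mm dimensions, user units are millimetres directly. The only transform is the Y-flip y_m = 115.276 − y_svg.

Shape 1 is a rectangle drawn with `<path>`. Its stroke #0000ff means engrave at S336, F3940. After flipping Y the toolpath is (61.416,67.988) → (85.198,67.988) → (85.198,23.019) → (61.416,23.019) → (61.416,67.988), returning to the start.

Shape 2 is a regular polygon drawn with `<path>`. Its stroke #0000ff means engrave at S336, F3940. After flipping Y the toolpath is (77.893,60.116) → (80.118,26.221) → (49.652,41.241) → (77.893,60.116), returning to the start.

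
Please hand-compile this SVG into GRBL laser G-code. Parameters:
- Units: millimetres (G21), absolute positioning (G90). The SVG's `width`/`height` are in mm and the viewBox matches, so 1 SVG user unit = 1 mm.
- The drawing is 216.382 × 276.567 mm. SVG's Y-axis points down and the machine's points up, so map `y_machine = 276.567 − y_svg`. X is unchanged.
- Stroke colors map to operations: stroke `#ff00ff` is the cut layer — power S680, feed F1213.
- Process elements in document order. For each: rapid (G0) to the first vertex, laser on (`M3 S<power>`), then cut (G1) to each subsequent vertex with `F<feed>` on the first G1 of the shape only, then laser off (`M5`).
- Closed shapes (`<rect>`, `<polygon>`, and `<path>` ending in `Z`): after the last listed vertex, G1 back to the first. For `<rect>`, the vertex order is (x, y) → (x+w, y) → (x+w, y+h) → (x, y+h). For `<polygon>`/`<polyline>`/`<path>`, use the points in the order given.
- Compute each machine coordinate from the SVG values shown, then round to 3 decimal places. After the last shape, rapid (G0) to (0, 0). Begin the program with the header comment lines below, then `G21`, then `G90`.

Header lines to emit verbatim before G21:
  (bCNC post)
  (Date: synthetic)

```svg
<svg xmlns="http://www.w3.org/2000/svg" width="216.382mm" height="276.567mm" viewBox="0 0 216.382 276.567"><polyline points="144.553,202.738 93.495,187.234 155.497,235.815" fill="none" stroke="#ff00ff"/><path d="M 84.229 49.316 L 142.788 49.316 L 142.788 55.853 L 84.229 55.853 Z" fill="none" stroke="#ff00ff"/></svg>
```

1 u = 1 mm; y_m = 276.567 − y.

[1] `<polyline>` open polyline, #ff00ff→cut S680 F1213: (144.553,73.829) → (93.495,89.333) → (155.497,40.752)

[2] `<path>` rectangle, #ff00ff→cut S680 F1213: (84.229,227.251) → (142.788,227.251) → (142.788,220.714) → (84.229,220.714) → (84.229,227.251) (closed)

(bCNC post)
(Date: synthetic)
G21
G90
G0 X144.553 Y73.829
M3 S680
G1 X93.495 Y89.333 F1213
G1 X155.497 Y40.752
M5
G0 X84.229 Y227.251
M3 S680
G1 X142.788 Y227.251 F1213
G1 X142.788 Y220.714
G1 X84.229 Y220.714
G1 X84.229 Y227.251
M5
G0 X0.000 Y0.000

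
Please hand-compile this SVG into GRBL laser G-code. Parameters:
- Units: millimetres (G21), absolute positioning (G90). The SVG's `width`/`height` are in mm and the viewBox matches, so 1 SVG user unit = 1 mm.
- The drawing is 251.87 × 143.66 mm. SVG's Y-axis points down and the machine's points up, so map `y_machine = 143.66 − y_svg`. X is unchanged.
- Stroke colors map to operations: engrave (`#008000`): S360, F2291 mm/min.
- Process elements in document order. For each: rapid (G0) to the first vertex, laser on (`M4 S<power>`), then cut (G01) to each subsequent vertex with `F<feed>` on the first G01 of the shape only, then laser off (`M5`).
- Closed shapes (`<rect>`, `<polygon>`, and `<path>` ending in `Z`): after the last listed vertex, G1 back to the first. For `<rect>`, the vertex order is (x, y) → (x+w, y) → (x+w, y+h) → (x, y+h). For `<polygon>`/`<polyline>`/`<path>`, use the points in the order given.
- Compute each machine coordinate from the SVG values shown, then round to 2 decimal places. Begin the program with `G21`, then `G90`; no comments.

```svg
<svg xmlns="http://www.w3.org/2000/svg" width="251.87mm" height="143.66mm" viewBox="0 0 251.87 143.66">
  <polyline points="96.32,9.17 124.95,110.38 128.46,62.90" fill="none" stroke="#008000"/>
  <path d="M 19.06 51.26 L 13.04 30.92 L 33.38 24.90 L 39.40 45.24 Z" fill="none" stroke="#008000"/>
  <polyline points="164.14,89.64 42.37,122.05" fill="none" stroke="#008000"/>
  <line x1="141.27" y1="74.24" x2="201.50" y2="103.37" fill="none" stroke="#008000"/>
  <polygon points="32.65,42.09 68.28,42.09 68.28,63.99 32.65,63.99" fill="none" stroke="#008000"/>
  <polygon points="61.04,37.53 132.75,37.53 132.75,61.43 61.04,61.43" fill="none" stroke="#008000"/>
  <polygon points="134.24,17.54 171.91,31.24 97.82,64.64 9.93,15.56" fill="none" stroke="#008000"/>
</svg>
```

G21
G90
G0 X96.32 Y134.49
M4 S360
G01 X124.95 Y33.28 F2291
G01 X128.46 Y80.76
M5
G0 X19.06 Y92.40
M4 S360
G01 X13.04 Y112.74 F2291
G01 X33.38 Y118.76
G01 X39.40 Y98.42
G01 X19.06 Y92.40
M5
G0 X164.14 Y54.02
M4 S360
G01 X42.37 Y21.61 F2291
M5
G0 X141.27 Y69.42
M4 S360
G01 X201.50 Y40.29 F2291
M5
G0 X32.65 Y101.57
M4 S360
G01 X68.28 Y101.57 F2291
G01 X68.28 Y79.67
G01 X32.65 Y79.67
G01 X32.65 Y101.57
M5
G0 X61.04 Y106.13
M4 S360
G01 X132.75 Y106.13 F2291
G01 X132.75 Y82.23
G01 X61.04 Y82.23
G01 X61.04 Y106.13
M5
G0 X134.24 Y126.12
M4 S360
G01 X171.91 Y112.42 F2291
G01 X97.82 Y79.02
G01 X9.93 Y128.10
G01 X134.24 Y126.12
M5

viewBox `0 0 251.87 143.66` with mm width/height → 1 unit = 1 mm. Flip: y_m = 143.66 − y_svg.

**Shape 1** — `<polyline>` open polyline, stroke `#008000` → engrave (S360, F2291). Machine vertices: (96.32,134.49) → (124.95,33.28) → (128.46,80.76). Open path.

**Shape 2** — `<path>` regular polygon, stroke `#008000` → engrave (S360, F2291). Machine vertices: (19.06,92.40) → (13.04,112.74) → (33.38,118.76) → (39.40,98.42) → (19.06,92.40). Closed: final G1 returns to the first vertex.

**Shape 3** — `<polyline>` line segment, stroke `#008000` → engrave (S360, F2291). Machine vertices: (164.14,54.02) → (42.37,21.61). Open path.

**Shape 4** — `<line>` line segment, stroke `#008000` → engrave (S360, F2291). Machine vertices: (141.27,69.42) → (201.50,40.29). Open path.

**Shape 5** — `<polygon>` rectangle, stroke `#008000` → engrave (S360, F2291). Machine vertices: (32.65,101.57) → (68.28,101.57) → (68.28,79.67) → (32.65,79.67) → (32.65,101.57). Closed: final G1 returns to the first vertex.

**Shape 6** — `<polygon>` rectangle, stroke `#008000` → engrave (S360, F2291). Machine vertices: (61.04,106.13) → (132.75,106.13) → (132.75,82.23) → (61.04,82.23) → (61.04,106.13). Closed: final G1 returns to the first vertex.

**Shape 7** — `<polygon>` closed polygon, stroke `#008000` → engrave (S360, F2291). Machine vertices: (134.24,126.12) → (171.91,112.42) → (97.82,79.02) → (9.93,128.10) → (134.24,126.12). Closed: final G1 returns to the first vertex.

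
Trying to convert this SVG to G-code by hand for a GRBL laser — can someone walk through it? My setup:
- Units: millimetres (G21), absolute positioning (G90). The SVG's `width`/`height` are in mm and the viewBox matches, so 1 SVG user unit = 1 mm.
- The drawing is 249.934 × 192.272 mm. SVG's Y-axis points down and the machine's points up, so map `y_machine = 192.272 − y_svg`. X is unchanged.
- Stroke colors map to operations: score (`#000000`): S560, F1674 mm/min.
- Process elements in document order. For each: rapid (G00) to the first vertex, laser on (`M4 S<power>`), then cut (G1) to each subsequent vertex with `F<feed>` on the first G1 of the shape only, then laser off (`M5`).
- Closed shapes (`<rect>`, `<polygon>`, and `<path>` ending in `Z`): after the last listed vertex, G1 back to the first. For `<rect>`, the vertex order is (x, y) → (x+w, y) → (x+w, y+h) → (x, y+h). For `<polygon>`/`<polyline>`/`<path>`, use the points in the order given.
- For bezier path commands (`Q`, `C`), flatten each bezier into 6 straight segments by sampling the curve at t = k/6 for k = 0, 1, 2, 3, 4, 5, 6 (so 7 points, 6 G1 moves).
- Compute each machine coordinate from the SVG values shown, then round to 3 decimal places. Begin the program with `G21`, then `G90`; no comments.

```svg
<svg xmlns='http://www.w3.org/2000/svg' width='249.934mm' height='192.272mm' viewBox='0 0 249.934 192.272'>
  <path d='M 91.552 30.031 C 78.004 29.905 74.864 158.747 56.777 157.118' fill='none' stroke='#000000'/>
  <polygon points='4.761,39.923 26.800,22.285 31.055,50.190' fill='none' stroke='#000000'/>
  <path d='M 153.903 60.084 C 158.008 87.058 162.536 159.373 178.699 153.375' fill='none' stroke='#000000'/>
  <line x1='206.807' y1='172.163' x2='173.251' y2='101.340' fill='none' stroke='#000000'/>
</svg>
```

Since the viewBox matches the mm dimensions, user units are millimetres directly. The only transform is the Y-flip y_m = 192.272 − y_svg.

Shape 1 is a cubic bezier drawn with `<path>`. Its stroke #000000 means score at S560, F1674. After flipping Y the toolpath is (91.552,162.241) → (85.528,152.758) → (80.534,128.987) → (75.867,98.134) → (70.821,67.406) → (64.692,44.011) → (56.777,35.154).

Shape 2 is a regular polygon drawn with `<polygon>`. Its stroke #000000 means score at S560, F1674. After flipping Y the toolpath is (4.761,152.349) → (26.800,169.987) → (31.055,142.082) → (4.761,152.349), returning to the start.

Shape 3 is a cubic bezier drawn with `<path>`. Its stroke #000000 means score at S560, F1674. After flipping Y the toolpath is (153.903,132.188) → (156.043,115.495) → (158.564,94.680) → (161.779,73.178) → (165.999,54.424) → (171.535,41.852) → (178.699,38.897).

Shape 4 is a line segment drawn with `<line>`. Its stroke #000000 means score at S560, F1674. After flipping Y the toolpath is (206.807,20.109) → (173.251,90.932).

G21
G90
G00 X91.552 Y162.241
M4 S560
G1 X85.528 Y152.758 F1674
G1 X80.534 Y128.987
G1 X75.867 Y98.134
G1 X70.821 Y67.406
G1 X64.692 Y44.011
G1 X56.777 Y35.154
M5
G00 X4.761 Y152.349
M4 S560
G1 X26.800 Y169.987 F1674
G1 X31.055 Y142.082
G1 X4.761 Y152.349
M5
G00 X153.903 Y132.188
M4 S560
G1 X156.043 Y115.495 F1674
G1 X158.564 Y94.680
G1 X161.779 Y73.178
G1 X165.999 Y54.424
G1 X171.535 Y41.852
G1 X178.699 Y38.897
M5
G00 X206.807 Y20.109
M4 S560
G1 X173.251 Y90.932 F1674
M5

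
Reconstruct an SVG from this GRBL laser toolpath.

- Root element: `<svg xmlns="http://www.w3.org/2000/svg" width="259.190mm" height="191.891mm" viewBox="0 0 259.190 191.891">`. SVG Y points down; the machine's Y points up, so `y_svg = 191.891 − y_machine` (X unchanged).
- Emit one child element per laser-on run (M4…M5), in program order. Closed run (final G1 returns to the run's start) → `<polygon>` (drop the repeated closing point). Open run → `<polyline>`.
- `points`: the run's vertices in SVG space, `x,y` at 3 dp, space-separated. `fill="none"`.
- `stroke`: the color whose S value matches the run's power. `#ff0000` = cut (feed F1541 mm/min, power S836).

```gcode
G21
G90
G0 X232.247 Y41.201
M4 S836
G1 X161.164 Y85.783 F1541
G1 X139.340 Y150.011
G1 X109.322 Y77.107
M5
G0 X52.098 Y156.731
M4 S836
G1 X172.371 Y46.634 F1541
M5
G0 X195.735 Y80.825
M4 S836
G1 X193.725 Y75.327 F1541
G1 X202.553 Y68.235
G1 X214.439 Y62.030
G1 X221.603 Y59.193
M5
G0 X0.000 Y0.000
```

Machine Y-up, SVG Y-down with viewBox height 191.891, so y_svg = 191.891 − y_machine; X carries over. Every run uses S836, so all elements get stroke `#ff0000` (cut).

Run 1: The run is open, so emit a `<polyline>` with points (Y-flipped): 232.247,150.690 161.164,106.108 139.340,41.880 109.322,114.784.

Run 2: The run is open, so emit a `<polyline>` with points (Y-flipped): 52.098,35.160 172.371,145.257.

Run 3: The run is open, so emit a `<polyline>` with points (Y-flipped): 195.735,111.066 193.725,116.564 202.553,123.656 214.439,129.861 221.603,132.698.

<svg xmlns="http://www.w3.org/2000/svg" width="259.190mm" height="191.891mm" viewBox="0 0 259.190 191.891">
  <polyline points="232.247,150.690 161.164,106.108 139.340,41.880 109.322,114.784" fill="none" stroke="#ff0000"/>
  <polyline points="52.098,35.160 172.371,145.257" fill="none" stroke="#ff0000"/>
  <polyline points="195.735,111.066 193.725,116.564 202.553,123.656 214.439,129.861 221.603,132.698" fill="none" stroke="#ff0000"/>
</svg>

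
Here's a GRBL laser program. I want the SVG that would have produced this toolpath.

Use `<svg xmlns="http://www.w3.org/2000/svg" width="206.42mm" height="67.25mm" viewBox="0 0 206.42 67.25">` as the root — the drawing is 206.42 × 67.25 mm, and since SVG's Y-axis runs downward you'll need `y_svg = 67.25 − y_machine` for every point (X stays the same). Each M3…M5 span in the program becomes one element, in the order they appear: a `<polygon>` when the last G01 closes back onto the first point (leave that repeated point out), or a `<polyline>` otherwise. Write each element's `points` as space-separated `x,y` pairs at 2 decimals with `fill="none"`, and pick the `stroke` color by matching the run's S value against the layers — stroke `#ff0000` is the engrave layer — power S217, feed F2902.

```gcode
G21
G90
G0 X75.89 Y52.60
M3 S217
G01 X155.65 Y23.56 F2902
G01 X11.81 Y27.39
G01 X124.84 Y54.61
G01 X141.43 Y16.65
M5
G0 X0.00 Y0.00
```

Machine Y-up, SVG Y-down with viewBox height 67.25, so y_svg = 67.25 − y_machine; X carries over. Every run uses S217, so all elements get stroke `#ff0000` (engrave).

Run 1: The run is open, so emit a `<polyline>` with points (Y-flipped): 75.89,14.65 155.65,43.69 11.81,39.86 124.84,12.64 141.43,50.60.

<svg xmlns="http://www.w3.org/2000/svg" width="206.42mm" height="67.25mm" viewBox="0 0 206.42 67.25">
  <polyline points="75.89,14.65 155.65,43.69 11.81,39.86 124.84,12.64 141.43,50.60" fill="none" stroke="#ff0000"/>
</svg>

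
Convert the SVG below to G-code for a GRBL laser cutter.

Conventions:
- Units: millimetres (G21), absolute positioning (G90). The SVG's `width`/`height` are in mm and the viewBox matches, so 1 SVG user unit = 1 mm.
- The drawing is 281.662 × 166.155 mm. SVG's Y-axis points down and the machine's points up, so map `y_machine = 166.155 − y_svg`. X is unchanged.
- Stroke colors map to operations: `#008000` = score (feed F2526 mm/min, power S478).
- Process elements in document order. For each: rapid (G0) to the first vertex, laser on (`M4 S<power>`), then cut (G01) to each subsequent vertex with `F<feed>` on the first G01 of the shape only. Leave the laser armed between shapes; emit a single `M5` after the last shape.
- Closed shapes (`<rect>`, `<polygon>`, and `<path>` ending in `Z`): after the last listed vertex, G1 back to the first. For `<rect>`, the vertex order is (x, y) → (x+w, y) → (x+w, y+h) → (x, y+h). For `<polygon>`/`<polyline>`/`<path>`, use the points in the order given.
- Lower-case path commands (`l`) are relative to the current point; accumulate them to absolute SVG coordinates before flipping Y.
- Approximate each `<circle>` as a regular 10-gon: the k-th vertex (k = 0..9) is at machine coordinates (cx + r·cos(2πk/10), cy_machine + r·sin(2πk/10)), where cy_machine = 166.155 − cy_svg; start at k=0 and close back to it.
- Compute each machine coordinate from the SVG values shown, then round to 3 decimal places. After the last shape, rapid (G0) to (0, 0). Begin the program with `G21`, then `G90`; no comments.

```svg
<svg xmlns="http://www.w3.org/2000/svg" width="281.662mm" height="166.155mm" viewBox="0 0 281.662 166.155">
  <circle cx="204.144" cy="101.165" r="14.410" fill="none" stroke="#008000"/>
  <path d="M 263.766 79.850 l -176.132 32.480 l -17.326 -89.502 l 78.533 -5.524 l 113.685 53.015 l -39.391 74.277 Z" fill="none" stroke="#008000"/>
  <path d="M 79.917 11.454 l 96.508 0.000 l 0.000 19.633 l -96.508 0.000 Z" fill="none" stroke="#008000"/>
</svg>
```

viewBox `0 0 281.662 166.155` with mm width/height → 1 unit = 1 mm. Flip: y_m = 166.155 − y_svg.

**Shape 1** — `<circle>` circle, stroke `#008000` → score (S478, F2526). Machine vertices: (218.554,64.990) → (215.802,73.460) → (208.597,78.695) → (199.691,78.695) → (192.486,73.460) → (189.734,64.990) → (192.486,56.520) → (199.691,51.285) → (208.597,51.285) → (215.802,56.520) → (218.554,64.990). Closed: final G1 returns to the first vertex.

**Shape 2** — `<path>` closed polygon, stroke `#008000` → score (S478, F2526). Machine vertices: (263.766,86.305) → (87.634,53.825) → (70.308,143.327) → (148.841,148.851) → (262.526,95.836) → (223.135,21.559) → (263.766,86.305). Closed: final G1 returns to the first vertex.

**Shape 3** — `<path>` rectangle, stroke `#008000` → score (S478, F2526). Machine vertices: (79.917,154.701) → (176.425,154.701) → (176.425,135.068) → (79.917,135.068) → (79.917,154.701). Closed: final G1 returns to the first vertex.

G21
G90
G0 X218.554 Y64.990
M4 S478
G01 X215.802 Y73.460 F2526
G01 X208.597 Y78.695
G01 X199.691 Y78.695
G01 X192.486 Y73.460
G01 X189.734 Y64.990
G01 X192.486 Y56.520
G01 X199.691 Y51.285
G01 X208.597 Y51.285
G01 X215.802 Y56.520
G01 X218.554 Y64.990
G0 X263.766 Y86.305
M4 S478
G01 X87.634 Y53.825 F2526
G01 X70.308 Y143.327
G01 X148.841 Y148.851
G01 X262.526 Y95.836
G01 X223.135 Y21.559
G01 X263.766 Y86.305
G0 X79.917 Y154.701
M4 S478
G01 X176.425 Y154.701 F2526
G01 X176.425 Y135.068
G01 X79.917 Y135.068
G01 X79.917 Y154.701
M5
G0 X0.000 Y0.000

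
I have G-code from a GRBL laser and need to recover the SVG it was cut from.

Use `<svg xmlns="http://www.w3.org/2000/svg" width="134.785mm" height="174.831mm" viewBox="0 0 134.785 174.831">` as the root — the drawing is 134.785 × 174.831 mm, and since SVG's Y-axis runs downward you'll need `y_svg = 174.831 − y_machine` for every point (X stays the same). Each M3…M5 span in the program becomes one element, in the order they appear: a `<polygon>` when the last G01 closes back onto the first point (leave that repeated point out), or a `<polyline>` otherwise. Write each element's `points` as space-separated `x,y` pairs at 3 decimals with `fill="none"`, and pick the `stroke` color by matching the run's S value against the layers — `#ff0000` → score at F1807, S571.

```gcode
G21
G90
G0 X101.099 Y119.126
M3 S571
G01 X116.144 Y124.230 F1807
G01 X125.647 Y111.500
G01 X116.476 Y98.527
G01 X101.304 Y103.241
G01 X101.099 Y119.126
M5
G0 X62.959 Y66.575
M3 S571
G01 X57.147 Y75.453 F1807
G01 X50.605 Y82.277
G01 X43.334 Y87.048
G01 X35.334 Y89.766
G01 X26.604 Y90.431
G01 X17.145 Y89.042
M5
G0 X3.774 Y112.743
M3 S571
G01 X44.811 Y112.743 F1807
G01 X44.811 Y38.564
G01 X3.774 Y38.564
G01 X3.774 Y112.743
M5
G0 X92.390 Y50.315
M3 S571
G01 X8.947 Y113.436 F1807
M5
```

y_svg = 174.831 − y_m. Every run uses S571, so all elements get stroke `#ff0000` (score).

[1] closed run; points: 101.099,55.705 116.144,50.601 125.647,63.331 116.476,76.304 101.304,71.590

[2] open run; points: 62.959,108.256 57.147,99.378 50.605,92.554 43.334,87.783 35.334,85.065 26.604,84.400 17.145,85.789

[3] closed run; points: 3.774,62.088 44.811,62.088 44.811,136.267 3.774,136.267

[4] open run; points: 92.390,124.516 8.947,61.395

<svg xmlns="http://www.w3.org/2000/svg" width="134.785mm" height="174.831mm" viewBox="0 0 134.785 174.831">
  <polygon points="101.099,55.705 116.144,50.601 125.647,63.331 116.476,76.304 101.304,71.590" fill="none" stroke="#ff0000"/>
  <polyline points="62.959,108.256 57.147,99.378 50.605,92.554 43.334,87.783 35.334,85.065 26.604,84.400 17.145,85.789" fill="none" stroke="#ff0000"/>
  <polygon points="3.774,62.088 44.811,62.088 44.811,136.267 3.774,136.267" fill="none" stroke="#ff0000"/>
  <polyline points="92.390,124.516 8.947,61.395" fill="none" stroke="#ff0000"/>
</svg>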